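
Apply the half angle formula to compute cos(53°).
cos(53°) = √((1 + cos 106°)/2) = 0.6018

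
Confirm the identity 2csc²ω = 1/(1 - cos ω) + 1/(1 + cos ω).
RHS = [(1 + cos ω) + (1 - cos ω)] / [(1 - cos ω)(1 + cos ω)] = 2/(1 - cos²ω) = 2/sin²ω = 2csc²ω = LHS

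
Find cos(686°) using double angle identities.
cos(686°) = 1 - 2sin²343° = 0.829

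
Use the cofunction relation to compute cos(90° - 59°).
cos(90° - 59°) = sin(59°) = 0.8572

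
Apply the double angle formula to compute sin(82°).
sin(82°) = 2 sin 41° cos 41° = 0.9903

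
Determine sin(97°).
sin(97°) = 0.9925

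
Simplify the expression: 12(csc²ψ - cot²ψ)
12(csc²ψ - cot²ψ) = 12 (using Pythagorean identity)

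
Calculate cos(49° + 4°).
cos(49° + 4°) = cos 49° cos 4° - sin 49° sin 4° = 0.6018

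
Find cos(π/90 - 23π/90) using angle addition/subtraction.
cos(π/90 - 23π/90) = cos π/90 cos 23π/90 + sin π/90 sin 23π/90 = 0.7193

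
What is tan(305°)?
tan(305°) = -1.428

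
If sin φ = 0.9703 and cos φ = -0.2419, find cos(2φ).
cos(2φ) = cos²φ - sin²φ = -0.883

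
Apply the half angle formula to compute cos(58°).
cos(58°) = √((1 + cos 116°)/2) = 0.5299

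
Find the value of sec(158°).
sec(158°) = -1.079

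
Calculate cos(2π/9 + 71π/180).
cos(2π/9 + 71π/180) = cos 2π/9 cos 71π/180 - sin 2π/9 sin 71π/180 = -0.3584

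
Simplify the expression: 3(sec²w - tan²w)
3(sec²w - tan²w) = 3 (using Pythagorean identity)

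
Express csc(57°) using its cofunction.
csc(57°) = sec(90° - 57°) = sec(33°)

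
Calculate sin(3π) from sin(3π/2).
sin(3π) = 2 sin 3π/2 cos 3π/2 = 0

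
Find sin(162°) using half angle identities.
sin(162°) = √((1 - cos 324°)/2) = 0.309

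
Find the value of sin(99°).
sin(99°) = 0.9877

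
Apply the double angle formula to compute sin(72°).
sin(72°) = 2 sin 36° cos 36° = 0.9511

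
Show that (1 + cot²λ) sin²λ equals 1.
LHS = csc²λ · sin²λ = (1/sin²λ) · sin²λ = 1 = RHS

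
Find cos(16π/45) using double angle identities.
cos(16π/45) = cos²8π/45 - sin²8π/45 = 0.4384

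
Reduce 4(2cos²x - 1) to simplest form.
4(2cos²x - 1) = 4(cos(2x)) (using Double angle)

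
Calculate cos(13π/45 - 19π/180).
cos(13π/45 - 19π/180) = cos 13π/45 cos 19π/180 + sin 13π/45 sin 19π/180 = 0.8387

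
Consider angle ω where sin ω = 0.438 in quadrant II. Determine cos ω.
cos ω = ±√(1 - sin²ω) = -0.899 (negative in QII)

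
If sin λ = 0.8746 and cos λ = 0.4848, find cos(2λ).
cos(2λ) = cos²λ - sin²λ = -0.5299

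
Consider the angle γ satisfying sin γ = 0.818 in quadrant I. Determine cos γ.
cos γ = √(1 - sin²γ) = 0.5752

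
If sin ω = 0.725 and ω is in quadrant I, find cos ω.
cos ω = 0.6887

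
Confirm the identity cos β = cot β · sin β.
RHS = (cos β/sin β) · sin β = cos β = LHS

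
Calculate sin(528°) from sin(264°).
sin(528°) = 2 sin 264° cos 264° = 0.2079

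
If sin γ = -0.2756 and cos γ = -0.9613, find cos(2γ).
cos(2γ) = cos²γ - sin²γ = 0.8481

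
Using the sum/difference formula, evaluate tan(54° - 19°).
tan(54° - 19°) = (tan 54° - tan 19°)/(1 + tan 54° tan 19°) = 0.7002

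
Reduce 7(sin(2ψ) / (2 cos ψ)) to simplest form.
7(sin(2ψ) / (2 cos ψ)) = 7(sin ψ) (using Double angle)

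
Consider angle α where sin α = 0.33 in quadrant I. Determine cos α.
cos α = √(1 - sin²α) = 0.944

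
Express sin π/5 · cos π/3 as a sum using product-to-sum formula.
sin π/5 cos π/3 = (1/2)[sin(π/5+π/3) + sin(π/5-π/3)]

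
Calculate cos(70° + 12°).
cos(70° + 12°) = cos 70° cos 12° - sin 70° sin 12° = 0.1392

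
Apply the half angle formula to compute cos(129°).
cos(129°) = -√((1 + cos 258°)/2) = -0.6293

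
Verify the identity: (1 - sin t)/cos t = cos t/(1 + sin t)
LHS = (1 - sin t)(1 + sin t) / (cos t(1 + sin t)) = (1 - sin²t) / (cos t(1 + sin t)) = cos²t / (cos t(1 + sin t)) = cos t/(1 + sin t) = RHS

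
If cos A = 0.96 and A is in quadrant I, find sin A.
sin A = 0.28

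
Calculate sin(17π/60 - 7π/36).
sin(17π/60 - 7π/36) = sin 17π/60 cos 7π/36 - cos 17π/60 sin 7π/36 = 0.2756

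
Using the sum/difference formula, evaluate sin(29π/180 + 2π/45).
sin(29π/180 + 2π/45) = sin 29π/180 cos 2π/45 + cos 29π/180 sin 2π/45 = 0.6018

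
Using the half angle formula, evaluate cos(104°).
cos(104°) = -√((1 + cos 208°)/2) = -0.2419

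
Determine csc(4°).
csc(4°) = 14.34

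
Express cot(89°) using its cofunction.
cot(89°) = tan(90° - 89°) = tan(1°)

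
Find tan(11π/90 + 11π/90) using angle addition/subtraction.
tan(11π/90 + 11π/90) = (tan 11π/90 + tan 11π/90)/(1 - tan 11π/90 tan 11π/90) = 0.9657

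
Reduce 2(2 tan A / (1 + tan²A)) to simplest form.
2(2 tan A / (1 + tan²A)) = 2(sin(2A)) (using Double angle)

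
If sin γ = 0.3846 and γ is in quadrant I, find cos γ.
cos γ = 0.9231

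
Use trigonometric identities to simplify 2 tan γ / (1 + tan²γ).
2 tan γ / (1 + tan²γ) = sin(2γ) (using Double angle)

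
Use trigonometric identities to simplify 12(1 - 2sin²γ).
12(1 - 2sin²γ) = 12(cos(2γ)) (using Double angle)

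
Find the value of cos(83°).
cos(83°) = 0.1219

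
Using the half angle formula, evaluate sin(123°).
sin(123°) = √((1 - cos 246°)/2) = 0.8387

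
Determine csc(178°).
csc(178°) = 28.65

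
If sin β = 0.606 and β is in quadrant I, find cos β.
cos β = 0.7955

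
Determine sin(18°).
sin(18°) = 0.309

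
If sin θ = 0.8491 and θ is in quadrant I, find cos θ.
cos θ = 0.5282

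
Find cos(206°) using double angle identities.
cos(206°) = cos²103° - sin²103° = -0.8988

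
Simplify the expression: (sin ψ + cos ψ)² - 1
(sin ψ + cos ψ)² - 1 = sin(2ψ) (using Pythagorean + double angle)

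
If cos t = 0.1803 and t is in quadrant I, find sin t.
sin t = 0.9836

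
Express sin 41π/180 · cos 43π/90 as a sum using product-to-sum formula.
sin 41π/180 cos 43π/90 = (1/2)[sin(41π/180+43π/90) + sin(41π/180-43π/90)]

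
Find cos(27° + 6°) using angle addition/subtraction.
cos(27° + 6°) = cos 27° cos 6° - sin 27° sin 6° = 0.8387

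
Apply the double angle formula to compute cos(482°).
cos(482°) = cos²241° - sin²241° = -0.5299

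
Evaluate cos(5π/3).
cos(5π/3) = 1/2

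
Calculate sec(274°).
sec(274°) = 14.34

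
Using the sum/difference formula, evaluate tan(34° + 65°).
tan(34° + 65°) = (tan 34° + tan 65°)/(1 - tan 34° tan 65°) = -6.314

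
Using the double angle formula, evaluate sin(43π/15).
sin(43π/15) = 2 sin 43π/30 cos 43π/30 = 0.4067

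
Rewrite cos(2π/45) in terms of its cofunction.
cos(2π/45) = sin(π/2 - 2π/45) = sin(41π/90)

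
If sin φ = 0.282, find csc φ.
csc φ = 1/sin φ = 3.546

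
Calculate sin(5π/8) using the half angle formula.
sin(5π/8) = √((1 - cos 5π/4)/2) = √(2+√2)/2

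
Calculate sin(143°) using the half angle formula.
sin(143°) = √((1 - cos 286°)/2) = 0.6018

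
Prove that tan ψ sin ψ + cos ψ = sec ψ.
LHS = sin²ψ/cos ψ + cos ψ = (sin²ψ + cos²ψ)/cos ψ = 1/cos ψ = sec ψ = RHS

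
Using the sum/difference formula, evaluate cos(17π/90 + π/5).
cos(17π/90 + π/5) = cos 17π/90 cos π/5 - sin 17π/90 sin π/5 = 0.342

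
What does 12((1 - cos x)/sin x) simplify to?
12((1 - cos x)/sin x) = 12(tan(x/2)) (using Half angle)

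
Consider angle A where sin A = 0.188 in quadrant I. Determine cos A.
cos A = √(1 - sin²A) = 0.9822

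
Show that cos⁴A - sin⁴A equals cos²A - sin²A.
LHS = (cos²A - sin²A)(cos²A + sin²A) = (cos²A - sin²A) · 1 = cos²A - sin²A = RHS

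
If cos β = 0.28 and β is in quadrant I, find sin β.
sin β = 0.96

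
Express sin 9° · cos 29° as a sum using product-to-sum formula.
sin 9° cos 29° = (1/2)[sin(9°+29°) + sin(9°-29°)]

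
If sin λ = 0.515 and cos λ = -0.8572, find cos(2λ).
cos(2λ) = cos²λ - sin²λ = 0.4696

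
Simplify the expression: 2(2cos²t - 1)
2(2cos²t - 1) = 2(cos(2t)) (using Double angle)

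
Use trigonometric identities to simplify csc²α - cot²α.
csc²α - cot²α = 1 (using Pythagorean identity)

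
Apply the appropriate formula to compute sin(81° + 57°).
sin(81° + 57°) = sin 81° cos 57° + cos 81° sin 57° = 0.6691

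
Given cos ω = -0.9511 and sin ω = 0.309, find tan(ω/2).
tan(ω/2) = sin ω / (1 + cos ω) = 6.319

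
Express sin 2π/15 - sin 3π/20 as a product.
sin 2π/15 - sin 3π/20 = 2 cos(17π/120) sin(-π/120)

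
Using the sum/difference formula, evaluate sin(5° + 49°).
sin(5° + 49°) = sin 5° cos 49° + cos 5° sin 49° = 0.809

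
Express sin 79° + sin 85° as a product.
sin 79° + sin 85° = 2 sin(82°) cos(-3°)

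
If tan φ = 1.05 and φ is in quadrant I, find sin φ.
sin φ = 0.7241 (using tan²φ + 1 = sec²φ)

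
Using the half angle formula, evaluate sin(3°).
sin(3°) = √((1 - cos 6°)/2) = 0.05234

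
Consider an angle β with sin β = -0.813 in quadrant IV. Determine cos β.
cos β = √(1 - sin²β) = 0.5823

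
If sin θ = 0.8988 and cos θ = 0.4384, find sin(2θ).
sin(2θ) = 2 sin θ cos θ = 0.7881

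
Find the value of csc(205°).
csc(205°) = -2.366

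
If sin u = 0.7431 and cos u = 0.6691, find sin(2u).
sin(2u) = 2 sin u cos u = 0.9944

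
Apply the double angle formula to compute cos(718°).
cos(718°) = cos²359° - sin²359° = 0.9994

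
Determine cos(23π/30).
cos(23π/30) = -0.7431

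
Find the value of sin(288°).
sin(288°) = -0.9511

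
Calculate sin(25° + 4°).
sin(25° + 4°) = sin 25° cos 4° + cos 25° sin 4° = 0.4848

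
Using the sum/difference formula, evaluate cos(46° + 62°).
cos(46° + 62°) = cos 46° cos 62° - sin 46° sin 62° = -0.309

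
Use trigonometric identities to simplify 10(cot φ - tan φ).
10(cot φ - tan φ) = 10(2 cot(2φ)) (using Double angle)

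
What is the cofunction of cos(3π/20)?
cos(3π/20) = sin(π/2 - 3π/20) = sin(7π/20)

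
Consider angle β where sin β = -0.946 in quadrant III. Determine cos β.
cos β = ±√(1 - sin²β) = -0.3242 (negative in QIII)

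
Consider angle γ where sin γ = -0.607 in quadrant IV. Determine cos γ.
cos γ = √(1 - sin²γ) = 0.7947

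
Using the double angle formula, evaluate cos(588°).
cos(588°) = cos²294° - sin²294° = -0.6691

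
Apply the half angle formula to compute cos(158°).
cos(158°) = -√((1 + cos 316°)/2) = -0.9272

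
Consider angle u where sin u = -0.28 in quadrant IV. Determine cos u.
cos u = √(1 - sin²u) = 0.96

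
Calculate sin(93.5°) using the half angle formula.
sin(93.5°) = √((1 - cos 187°)/2) = 0.9981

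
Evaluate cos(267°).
cos(267°) = -0.05234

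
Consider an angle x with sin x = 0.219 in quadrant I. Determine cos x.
cos x = √(1 - sin²x) = 0.9757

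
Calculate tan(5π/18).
tan(5π/18) = 1.192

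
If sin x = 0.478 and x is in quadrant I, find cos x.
cos x = 0.8784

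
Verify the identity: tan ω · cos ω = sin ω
LHS = (sin ω/cos ω) · cos ω = sin ω = RHS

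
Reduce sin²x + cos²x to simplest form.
sin²x + cos²x = 1 (using Pythagorean identity)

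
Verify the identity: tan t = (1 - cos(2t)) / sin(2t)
RHS = 2sin²t / (2 sin t cos t) = sin t/cos t = tan t = LHS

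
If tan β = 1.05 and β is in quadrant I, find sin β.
sin β = 0.7241 (using tan²β + 1 = sec²β)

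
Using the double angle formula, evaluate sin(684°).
sin(684°) = 2 sin 342° cos 342° = -0.5878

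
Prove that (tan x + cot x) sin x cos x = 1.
LHS = (sin x/cos x + cos x/sin x) sin x cos x = ((sin²x + cos²x)/(sin x cos x)) · sin x cos x = sin²x + cos²x = 1 = RHS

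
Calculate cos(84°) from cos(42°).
cos(84°) = cos²42° - sin²42° = 0.1045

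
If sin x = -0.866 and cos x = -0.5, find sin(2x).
sin(2x) = 2 sin x cos x = 0.866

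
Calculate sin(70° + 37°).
sin(70° + 37°) = sin 70° cos 37° + cos 70° sin 37° = 0.9563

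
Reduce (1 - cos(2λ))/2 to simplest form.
(1 - cos(2λ))/2 = sin²λ (using Power reduction)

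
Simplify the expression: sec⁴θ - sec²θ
sec⁴θ - sec²θ = tan⁴θ + tan²θ (using Pythagorean)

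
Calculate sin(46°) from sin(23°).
sin(46°) = 2 sin 23° cos 23° = 0.7193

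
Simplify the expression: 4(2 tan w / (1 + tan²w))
4(2 tan w / (1 + tan²w)) = 4(sin(2w)) (using Double angle)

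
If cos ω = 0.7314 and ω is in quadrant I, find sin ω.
sin ω = 0.6819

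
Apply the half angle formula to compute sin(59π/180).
sin(59π/180) = √((1 - cos 59π/90)/2) = 0.8572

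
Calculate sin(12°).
sin(12°) = 0.2079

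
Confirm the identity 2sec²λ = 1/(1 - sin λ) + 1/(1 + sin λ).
RHS = [(1 + sin λ) + (1 - sin λ)] / [(1 - sin λ)(1 + sin λ)] = 2/(1 - sin²λ) = 2/cos²λ = 2sec²λ = LHS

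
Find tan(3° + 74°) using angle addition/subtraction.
tan(3° + 74°) = (tan 3° + tan 74°)/(1 - tan 3° tan 74°) = 4.331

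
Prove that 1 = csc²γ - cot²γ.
RHS = 1/sin²γ - cos²γ/sin²γ = (1 - cos²γ)/sin²γ = sin²γ/sin²γ = 1 = LHS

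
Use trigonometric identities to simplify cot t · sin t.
cot t · sin t = cos t (using Quotient identity)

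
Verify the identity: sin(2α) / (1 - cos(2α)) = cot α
LHS = 2 sin α cos α / (2sin²α) = cos α/sin α = cot α = RHS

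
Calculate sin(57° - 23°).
sin(57° - 23°) = sin 57° cos 23° - cos 57° sin 23° = 0.5592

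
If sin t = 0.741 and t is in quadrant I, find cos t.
cos t = 0.6715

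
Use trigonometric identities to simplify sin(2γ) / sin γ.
sin(2γ) / sin γ = 2 cos γ (using Double angle)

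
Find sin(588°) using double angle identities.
sin(588°) = 2 sin 294° cos 294° = -0.7431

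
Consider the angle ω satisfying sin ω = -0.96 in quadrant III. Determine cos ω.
cos ω = ±√(1 - sin²ω) = -0.28 (negative in QIII)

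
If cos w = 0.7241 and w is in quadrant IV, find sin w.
sin w = -0.6897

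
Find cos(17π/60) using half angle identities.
cos(17π/60) = √((1 + cos 17π/30)/2) = 0.6293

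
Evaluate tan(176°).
tan(176°) = -0.06993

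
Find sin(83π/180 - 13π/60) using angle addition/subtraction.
sin(83π/180 - 13π/60) = sin 83π/180 cos 13π/60 - cos 83π/180 sin 13π/60 = 0.6947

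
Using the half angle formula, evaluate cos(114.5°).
cos(114.5°) = -√((1 + cos 229°)/2) = -0.4147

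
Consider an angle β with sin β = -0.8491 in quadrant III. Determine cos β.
cos β = ±√(1 - sin²β) = -0.5282 (negative in QIII)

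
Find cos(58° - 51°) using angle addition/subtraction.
cos(58° - 51°) = cos 58° cos 51° + sin 58° sin 51° = 0.9925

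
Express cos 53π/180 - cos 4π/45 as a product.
cos 53π/180 - cos 4π/45 = -2 sin(23π/120) sin(37π/360)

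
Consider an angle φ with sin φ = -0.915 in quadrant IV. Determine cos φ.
cos φ = √(1 - sin²φ) = 0.4035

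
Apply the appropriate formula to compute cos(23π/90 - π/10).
cos(23π/90 - π/10) = cos 23π/90 cos π/10 + sin 23π/90 sin π/10 = 0.8829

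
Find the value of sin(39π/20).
sin(39π/20) = -0.1564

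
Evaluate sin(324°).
sin(324°) = -0.5878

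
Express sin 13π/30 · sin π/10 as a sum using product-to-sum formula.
sin 13π/30 sin π/10 = (1/2)[cos(13π/30-π/10) - cos(13π/30+π/10)]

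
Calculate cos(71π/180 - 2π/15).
cos(71π/180 - 2π/15) = cos 71π/180 cos 2π/15 + sin 71π/180 sin 2π/15 = 0.682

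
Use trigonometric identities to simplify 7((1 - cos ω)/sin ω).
7((1 - cos ω)/sin ω) = 7(tan(ω/2)) (using Half angle)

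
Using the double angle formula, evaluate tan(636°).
tan(636°) = 2 tan 318° / (1 - tan²318°) = -9.514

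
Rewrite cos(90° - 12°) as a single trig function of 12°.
cos(90° - 12°) = sin(12°)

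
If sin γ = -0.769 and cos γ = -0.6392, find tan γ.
tan γ = sin γ / cos γ = 1.203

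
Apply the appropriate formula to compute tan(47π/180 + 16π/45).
tan(47π/180 + 16π/45) = (tan 47π/180 + tan 16π/45)/(1 - tan 47π/180 tan 16π/45) = -2.605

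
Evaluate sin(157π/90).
sin(157π/90) = -0.7193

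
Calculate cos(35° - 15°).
cos(35° - 15°) = cos 35° cos 15° + sin 35° sin 15° = 0.9397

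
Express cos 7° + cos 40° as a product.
cos 7° + cos 40° = 2 cos(23.5°) cos(-16.5°)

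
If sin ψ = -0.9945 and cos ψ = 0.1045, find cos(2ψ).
cos(2ψ) = cos²ψ - sin²ψ = -0.9781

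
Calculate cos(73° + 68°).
cos(73° + 68°) = cos 73° cos 68° - sin 73° sin 68° = -0.7771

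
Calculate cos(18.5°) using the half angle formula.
cos(18.5°) = √((1 + cos 37°)/2) = 0.9483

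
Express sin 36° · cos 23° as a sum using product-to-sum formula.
sin 36° cos 23° = (1/2)[sin(36°+23°) + sin(36°-23°)]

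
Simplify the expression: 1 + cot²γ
1 + cot²γ = csc²γ (using Pythagorean identity)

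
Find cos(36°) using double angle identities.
cos(36°) = cos²18° - sin²18° = 0.809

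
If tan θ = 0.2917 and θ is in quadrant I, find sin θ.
sin θ = 0.28 (using tan²θ + 1 = sec²θ)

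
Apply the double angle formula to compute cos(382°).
cos(382°) = cos²191° - sin²191° = 0.9272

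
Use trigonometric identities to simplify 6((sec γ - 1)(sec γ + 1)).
6((sec γ - 1)(sec γ + 1)) = 6(tan²γ) (using Diff. of squares)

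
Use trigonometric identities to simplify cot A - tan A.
cot A - tan A = 2 cot(2A) (using Double angle)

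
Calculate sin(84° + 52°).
sin(84° + 52°) = sin 84° cos 52° + cos 84° sin 52° = 0.6947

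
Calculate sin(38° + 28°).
sin(38° + 28°) = sin 38° cos 28° + cos 38° sin 28° = 0.9135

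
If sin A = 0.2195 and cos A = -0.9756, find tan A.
tan A = sin A / cos A = -0.225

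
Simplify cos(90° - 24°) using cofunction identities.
cos(90° - 24°) = sin(24°)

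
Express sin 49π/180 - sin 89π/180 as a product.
sin 49π/180 - sin 89π/180 = 2 cos(23π/60) sin(-π/9)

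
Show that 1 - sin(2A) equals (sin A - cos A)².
RHS = sin²A - 2 sin A cos A + cos²A = (sin²A + cos²A) - 2 sin A cos A = 1 - sin(2A) = LHS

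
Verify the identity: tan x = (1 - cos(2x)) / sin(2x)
RHS = 2sin²x / (2 sin x cos x) = sin x/cos x = tan x = LHS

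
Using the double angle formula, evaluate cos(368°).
cos(368°) = cos²184° - sin²184° = 0.9903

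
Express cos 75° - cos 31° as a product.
cos 75° - cos 31° = -2 sin(53°) sin(22°)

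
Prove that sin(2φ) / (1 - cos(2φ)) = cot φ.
LHS = 2 sin φ cos φ / (2sin²φ) = cos φ/sin φ = cot φ = RHS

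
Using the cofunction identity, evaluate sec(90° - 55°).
sec(90° - 55°) = csc(55°) = 1.221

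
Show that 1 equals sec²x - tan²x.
RHS = 1/cos²x - sin²x/cos²x = (1 - sin²x)/cos²x = cos²x/cos²x = 1 = LHS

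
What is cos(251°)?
cos(251°) = -0.3256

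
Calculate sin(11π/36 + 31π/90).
sin(11π/36 + 31π/90) = sin 11π/36 cos 31π/90 + cos 11π/36 sin 31π/90 = 0.891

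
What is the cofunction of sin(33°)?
sin(33°) = cos(90° - 33°) = cos(57°)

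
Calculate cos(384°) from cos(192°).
cos(384°) = cos²192° - sin²192° = 0.9135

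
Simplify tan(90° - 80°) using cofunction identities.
tan(90° - 80°) = cot(80°)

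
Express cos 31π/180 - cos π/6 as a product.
cos 31π/180 - cos π/6 = -2 sin(61π/360) sin(π/360)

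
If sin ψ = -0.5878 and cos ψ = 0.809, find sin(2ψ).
sin(2ψ) = 2 sin ψ cos ψ = -0.9511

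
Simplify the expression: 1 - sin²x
1 - sin²x = cos²x (using Pythagorean identity)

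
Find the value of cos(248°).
cos(248°) = -0.3746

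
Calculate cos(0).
cos(0) = 1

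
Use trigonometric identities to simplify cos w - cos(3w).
cos w - cos(3w) = 2 sin(2w) sin w (using Sum-to-product)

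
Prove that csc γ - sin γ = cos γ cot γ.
LHS = 1/sin γ - sin γ = (1 - sin²γ)/sin γ = cos²γ/sin γ = cos γ · (cos γ/sin γ) = cos γ cot γ = RHS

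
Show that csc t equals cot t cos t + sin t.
RHS = cos²t/sin t + sin t = (cos²t + sin²t)/sin t = 1/sin t = csc t = LHS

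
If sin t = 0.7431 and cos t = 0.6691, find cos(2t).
cos(2t) = cos²t - sin²t = -0.1045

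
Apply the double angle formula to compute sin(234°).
sin(234°) = 2 sin 117° cos 117° = -0.809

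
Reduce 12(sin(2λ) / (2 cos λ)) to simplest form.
12(sin(2λ) / (2 cos λ)) = 12(sin λ) (using Double angle)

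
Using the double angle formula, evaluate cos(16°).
cos(16°) = cos²8° - sin²8° = 0.9613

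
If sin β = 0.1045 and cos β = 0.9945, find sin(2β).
sin(2β) = 2 sin β cos β = 0.2079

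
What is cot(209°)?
cot(209°) = 1.804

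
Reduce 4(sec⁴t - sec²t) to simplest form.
4(sec⁴t - sec²t) = 4(tan⁴t + tan²t) (using Pythagorean)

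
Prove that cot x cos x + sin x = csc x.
LHS = cos²x/sin x + sin x = (cos²x + sin²x)/sin x = 1/sin x = csc x = RHS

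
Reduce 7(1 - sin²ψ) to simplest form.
7(1 - sin²ψ) = 7(cos²ψ) (using Pythagorean identity)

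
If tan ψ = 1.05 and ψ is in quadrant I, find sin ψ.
sin ψ = 0.7241 (using tan²ψ + 1 = sec²ψ)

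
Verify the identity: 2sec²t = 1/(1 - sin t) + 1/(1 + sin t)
RHS = [(1 + sin t) + (1 - sin t)] / [(1 - sin t)(1 + sin t)] = 2/(1 - sin²t) = 2/cos²t = 2sec²t = LHS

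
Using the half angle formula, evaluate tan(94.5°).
tan(94.5°) = sin 189° / (1 + cos 189°) = -12.71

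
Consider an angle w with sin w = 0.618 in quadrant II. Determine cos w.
cos w = ±√(1 - sin²w) = -0.7862 (negative in QII)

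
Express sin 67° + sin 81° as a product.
sin 67° + sin 81° = 2 sin(74°) cos(-7°)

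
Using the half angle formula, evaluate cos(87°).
cos(87°) = √((1 + cos 174°)/2) = 0.05234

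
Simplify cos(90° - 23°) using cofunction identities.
cos(90° - 23°) = sin(23°)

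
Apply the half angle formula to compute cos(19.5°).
cos(19.5°) = √((1 + cos 39°)/2) = 0.9426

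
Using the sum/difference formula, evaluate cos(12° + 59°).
cos(12° + 59°) = cos 12° cos 59° - sin 12° sin 59° = 0.3256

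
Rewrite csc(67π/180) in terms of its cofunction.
csc(67π/180) = sec(π/2 - 67π/180) = sec(23π/180)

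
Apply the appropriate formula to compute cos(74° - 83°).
cos(74° - 83°) = cos 74° cos 83° + sin 74° sin 83° = 0.9877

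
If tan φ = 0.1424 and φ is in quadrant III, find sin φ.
sin φ = -0.141 (using tan²φ + 1 = sec²φ)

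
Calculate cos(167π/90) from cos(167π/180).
cos(167π/90) = cos²167π/180 - sin²167π/180 = 0.8988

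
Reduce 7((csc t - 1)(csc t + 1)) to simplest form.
7((csc t - 1)(csc t + 1)) = 7(cot²t) (using Diff. of squares)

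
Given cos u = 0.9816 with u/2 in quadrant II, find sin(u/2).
sin(u/2) = ±√((1 - cos u)/2); positive since u/2 ∈ QII, so sin(u/2) = 0.09592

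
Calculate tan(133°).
tan(133°) = -1.072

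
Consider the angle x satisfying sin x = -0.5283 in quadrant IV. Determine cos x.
cos x = √(1 - sin²x) = 0.8491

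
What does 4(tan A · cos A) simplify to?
4(tan A · cos A) = 4(sin A) (using Quotient identity)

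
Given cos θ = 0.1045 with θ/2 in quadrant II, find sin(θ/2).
sin(θ/2) = ±√((1 - cos θ)/2); positive since θ/2 ∈ QII, so sin(θ/2) = 0.6691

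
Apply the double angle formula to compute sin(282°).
sin(282°) = 2 sin 141° cos 141° = -0.9781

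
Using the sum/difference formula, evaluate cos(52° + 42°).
cos(52° + 42°) = cos 52° cos 42° - sin 52° sin 42° = -0.06976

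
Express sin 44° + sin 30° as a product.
sin 44° + sin 30° = 2 sin(37°) cos(7°)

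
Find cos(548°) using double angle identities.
cos(548°) = cos²274° - sin²274° = -0.9903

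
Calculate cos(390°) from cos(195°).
cos(390°) = 2cos²195° - 1 = √3/2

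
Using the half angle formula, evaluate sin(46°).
sin(46°) = √((1 - cos 92°)/2) = 0.7193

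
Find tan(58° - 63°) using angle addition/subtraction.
tan(58° - 63°) = (tan 58° - tan 63°)/(1 + tan 58° tan 63°) = -0.08749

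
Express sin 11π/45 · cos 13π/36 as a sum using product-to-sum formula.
sin 11π/45 cos 13π/36 = (1/2)[sin(11π/45+13π/36) + sin(11π/45-13π/36)]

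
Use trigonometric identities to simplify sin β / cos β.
sin β / cos β = tan β (using Quotient identity)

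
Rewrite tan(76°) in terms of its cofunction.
tan(76°) = cot(90° - 76°) = cot(14°)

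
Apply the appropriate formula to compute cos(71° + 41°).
cos(71° + 41°) = cos 71° cos 41° - sin 71° sin 41° = -0.3746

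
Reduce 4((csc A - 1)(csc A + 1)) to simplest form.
4((csc A - 1)(csc A + 1)) = 4(cot²A) (using Diff. of squares)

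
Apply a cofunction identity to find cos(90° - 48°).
cos(90° - 48°) = sin(48°) = 0.7431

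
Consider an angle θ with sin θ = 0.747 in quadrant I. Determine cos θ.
cos θ = √(1 - sin²θ) = 0.6648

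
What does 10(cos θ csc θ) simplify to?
10(cos θ csc θ) = 10(cot θ) (using Reciprocal + quotient)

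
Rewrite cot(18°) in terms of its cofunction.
cot(18°) = tan(90° - 18°) = tan(72°)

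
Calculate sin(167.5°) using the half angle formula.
sin(167.5°) = √((1 - cos 335°)/2) = 0.2164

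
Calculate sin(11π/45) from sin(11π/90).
sin(11π/45) = 2 sin 11π/90 cos 11π/90 = 0.6947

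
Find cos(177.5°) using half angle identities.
cos(177.5°) = -√((1 + cos 355°)/2) = -0.999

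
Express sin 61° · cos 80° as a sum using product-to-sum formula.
sin 61° cos 80° = (1/2)[sin(61°+80°) + sin(61°-80°)]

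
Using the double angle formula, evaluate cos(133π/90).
cos(133π/90) = cos²133π/180 - sin²133π/180 = -0.06976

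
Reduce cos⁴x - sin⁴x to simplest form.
cos⁴x - sin⁴x = cos(2x) (using Factoring + double angle)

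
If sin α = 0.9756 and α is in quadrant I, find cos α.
cos α = 0.2196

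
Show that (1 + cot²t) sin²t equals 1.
LHS = csc²t · sin²t = (1/sin²t) · sin²t = 1 = RHS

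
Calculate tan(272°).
tan(272°) = -28.64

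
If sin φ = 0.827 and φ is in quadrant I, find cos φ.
cos φ = 0.5622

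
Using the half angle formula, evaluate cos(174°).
cos(174°) = -√((1 + cos 348°)/2) = -0.9945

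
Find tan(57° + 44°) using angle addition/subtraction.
tan(57° + 44°) = (tan 57° + tan 44°)/(1 - tan 57° tan 44°) = -5.145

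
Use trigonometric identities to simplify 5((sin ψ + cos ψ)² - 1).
5((sin ψ + cos ψ)² - 1) = 5(sin(2ψ)) (using Pythagorean + double angle)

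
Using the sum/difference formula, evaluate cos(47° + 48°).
cos(47° + 48°) = cos 47° cos 48° - sin 47° sin 48° = -0.08716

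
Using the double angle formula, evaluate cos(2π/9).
cos(2π/9) = cos²π/9 - sin²π/9 = 0.766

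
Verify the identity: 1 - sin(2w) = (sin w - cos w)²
RHS = sin²w - 2 sin w cos w + cos²w = (sin²w + cos²w) - 2 sin w cos w = 1 - sin(2w) = LHS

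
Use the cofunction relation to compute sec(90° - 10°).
sec(90° - 10°) = csc(10°) = 5.759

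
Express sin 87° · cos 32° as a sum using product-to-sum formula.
sin 87° cos 32° = (1/2)[sin(87°+32°) + sin(87°-32°)]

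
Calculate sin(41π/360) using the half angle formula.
sin(41π/360) = √((1 - cos 41π/180)/2) = 0.3502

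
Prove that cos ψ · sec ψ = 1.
LHS = cos ψ · (1/cos ψ) = 1 = RHS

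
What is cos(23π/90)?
cos(23π/90) = 0.6947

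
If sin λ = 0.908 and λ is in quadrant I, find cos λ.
cos λ = 0.419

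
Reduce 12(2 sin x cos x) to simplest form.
12(2 sin x cos x) = 12(sin(2x)) (using Double angle)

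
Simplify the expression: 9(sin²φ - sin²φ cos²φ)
9(sin²φ - sin²φ cos²φ) = 9(sin⁴φ) (using Factoring)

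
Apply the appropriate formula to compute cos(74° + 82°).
cos(74° + 82°) = cos 74° cos 82° - sin 74° sin 82° = -0.9135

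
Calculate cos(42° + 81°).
cos(42° + 81°) = cos 42° cos 81° - sin 42° sin 81° = -0.5446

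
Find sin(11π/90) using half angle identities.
sin(11π/90) = √((1 - cos 11π/45)/2) = 0.3746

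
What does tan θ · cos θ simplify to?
tan θ · cos θ = sin θ (using Quotient identity)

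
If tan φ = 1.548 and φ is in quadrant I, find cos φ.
cos φ = 0.5426 (using tan²φ + 1 = sec²φ)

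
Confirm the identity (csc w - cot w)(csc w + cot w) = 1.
LHS = csc²w - cot²w = (1 + cot²w) - cot²w = 1 = RHS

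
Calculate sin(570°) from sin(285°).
sin(570°) = 2 sin 285° cos 285° = -1/2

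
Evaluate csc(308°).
csc(308°) = -1.269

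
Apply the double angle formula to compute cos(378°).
cos(378°) = cos²189° - sin²189° = 0.9511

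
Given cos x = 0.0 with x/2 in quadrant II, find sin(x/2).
sin(x/2) = ±√((1 - cos x)/2); positive since x/2 ∈ QII, so sin(x/2) = √2/2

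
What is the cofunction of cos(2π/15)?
cos(2π/15) = sin(π/2 - 2π/15) = sin(11π/30)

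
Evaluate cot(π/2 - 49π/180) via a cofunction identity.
cot(π/2 - 49π/180) = tan(49π/180) = 1.15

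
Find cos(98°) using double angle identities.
cos(98°) = cos²49° - sin²49° = -0.1392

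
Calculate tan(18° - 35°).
tan(18° - 35°) = (tan 18° - tan 35°)/(1 + tan 18° tan 35°) = -0.3057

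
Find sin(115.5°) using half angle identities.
sin(115.5°) = √((1 - cos 231°)/2) = 0.9026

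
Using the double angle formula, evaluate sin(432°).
sin(432°) = 2 sin 216° cos 216° = 0.9511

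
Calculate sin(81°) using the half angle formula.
sin(81°) = √((1 - cos 162°)/2) = 0.9877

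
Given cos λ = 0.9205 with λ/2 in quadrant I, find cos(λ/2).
cos(λ/2) = ±√((1 + cos λ)/2); positive since λ/2 ∈ QI, so cos(λ/2) = 0.9799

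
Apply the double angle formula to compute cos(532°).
cos(532°) = cos²266° - sin²266° = -0.9903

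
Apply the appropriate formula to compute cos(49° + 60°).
cos(49° + 60°) = cos 49° cos 60° - sin 49° sin 60° = -0.3256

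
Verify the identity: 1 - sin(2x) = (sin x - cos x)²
RHS = sin²x - 2 sin x cos x + cos²x = (sin²x + cos²x) - 2 sin x cos x = 1 - sin(2x) = LHS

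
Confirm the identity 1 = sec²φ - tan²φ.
RHS = 1/cos²φ - sin²φ/cos²φ = (1 - sin²φ)/cos²φ = cos²φ/cos²φ = 1 = LHS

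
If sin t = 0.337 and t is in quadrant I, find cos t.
cos t = 0.9415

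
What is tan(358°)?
tan(358°) = -0.03492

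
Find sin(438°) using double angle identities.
sin(438°) = 2 sin 219° cos 219° = 0.9781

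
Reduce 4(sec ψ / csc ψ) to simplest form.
4(sec ψ / csc ψ) = 4(tan ψ) (using Reciprocal identities)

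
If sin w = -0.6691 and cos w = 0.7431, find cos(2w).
cos(2w) = cos²w - sin²w = 0.1045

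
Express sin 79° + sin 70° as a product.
sin 79° + sin 70° = 2 sin(74.5°) cos(4.5°)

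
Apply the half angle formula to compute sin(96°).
sin(96°) = √((1 - cos 192°)/2) = 0.9945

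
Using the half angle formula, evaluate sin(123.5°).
sin(123.5°) = √((1 - cos 247°)/2) = 0.8339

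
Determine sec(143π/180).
sec(143π/180) = -1.252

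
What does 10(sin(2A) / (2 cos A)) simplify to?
10(sin(2A) / (2 cos A)) = 10(sin A) (using Double angle)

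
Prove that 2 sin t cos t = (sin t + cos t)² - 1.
RHS = sin²t + 2 sin t cos t + cos²t - 1 = (sin²t + cos²t) + 2 sin t cos t - 1 = 1 + 2 sin t cos t - 1 = 2 sin t cos t = LHS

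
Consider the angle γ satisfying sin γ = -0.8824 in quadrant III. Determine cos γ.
cos γ = ±√(1 - sin²γ) = -0.4705 (negative in QIII)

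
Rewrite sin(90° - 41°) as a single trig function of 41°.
sin(90° - 41°) = cos(41°)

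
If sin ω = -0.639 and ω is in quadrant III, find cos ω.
cos ω = -0.7692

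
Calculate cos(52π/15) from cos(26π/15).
cos(52π/15) = cos²26π/15 - sin²26π/15 = -0.1045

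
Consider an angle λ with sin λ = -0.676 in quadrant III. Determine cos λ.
cos λ = ±√(1 - sin²λ) = -0.7369 (negative in QIII)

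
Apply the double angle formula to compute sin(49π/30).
sin(49π/30) = 2 sin 49π/60 cos 49π/60 = -0.9135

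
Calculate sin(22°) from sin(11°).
sin(22°) = 2 sin 11° cos 11° = 0.3746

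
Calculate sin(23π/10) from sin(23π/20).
sin(23π/10) = 2 sin 23π/20 cos 23π/20 = 0.809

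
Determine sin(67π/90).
sin(67π/90) = 0.7193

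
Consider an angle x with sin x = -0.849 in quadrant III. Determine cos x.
cos x = ±√(1 - sin²x) = -0.5284 (negative in QIII)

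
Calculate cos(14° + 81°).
cos(14° + 81°) = cos 14° cos 81° - sin 14° sin 81° = -0.08716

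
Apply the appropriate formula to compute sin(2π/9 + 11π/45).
sin(2π/9 + 11π/45) = sin 2π/9 cos 11π/45 + cos 2π/9 sin 11π/45 = 0.9945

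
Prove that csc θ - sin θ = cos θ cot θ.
LHS = 1/sin θ - sin θ = (1 - sin²θ)/sin θ = cos²θ/sin θ = cos θ · (cos θ/sin θ) = cos θ cot θ = RHS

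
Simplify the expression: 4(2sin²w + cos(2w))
4(2sin²w + cos(2w)) = 4 (using Double angle)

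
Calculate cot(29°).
cot(29°) = 1.804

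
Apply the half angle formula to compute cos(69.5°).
cos(69.5°) = √((1 + cos 139°)/2) = 0.3502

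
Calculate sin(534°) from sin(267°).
sin(534°) = 2 sin 267° cos 267° = 0.1045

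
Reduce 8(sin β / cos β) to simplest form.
8(sin β / cos β) = 8(tan β) (using Quotient identity)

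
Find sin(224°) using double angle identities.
sin(224°) = 2 sin 112° cos 112° = -0.6947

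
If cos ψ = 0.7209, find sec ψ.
sec ψ = 1/cos ψ = 1.387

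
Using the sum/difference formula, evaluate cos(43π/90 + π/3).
cos(43π/90 + π/3) = cos 43π/90 cos π/3 - sin 43π/90 sin π/3 = -0.829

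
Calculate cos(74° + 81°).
cos(74° + 81°) = cos 74° cos 81° - sin 74° sin 81° = -0.9063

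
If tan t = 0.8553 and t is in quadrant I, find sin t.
sin t = 0.65 (using tan²t + 1 = sec²t)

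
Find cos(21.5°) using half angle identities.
cos(21.5°) = √((1 + cos 43°)/2) = 0.9304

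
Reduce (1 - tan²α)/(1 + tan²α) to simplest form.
(1 - tan²α)/(1 + tan²α) = cos(2α) (using Double angle)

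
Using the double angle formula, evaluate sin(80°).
sin(80°) = 2 sin 40° cos 40° = 0.9848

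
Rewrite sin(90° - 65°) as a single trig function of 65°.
sin(90° - 65°) = cos(65°)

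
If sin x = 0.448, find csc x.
csc x = 1/sin x = 2.232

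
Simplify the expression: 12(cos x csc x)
12(cos x csc x) = 12(cot x) (using Reciprocal + quotient)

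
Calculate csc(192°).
csc(192°) = -4.81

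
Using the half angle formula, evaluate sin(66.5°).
sin(66.5°) = √((1 - cos 133°)/2) = 0.9171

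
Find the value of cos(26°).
cos(26°) = 0.8988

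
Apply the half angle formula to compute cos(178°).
cos(178°) = -√((1 + cos 356°)/2) = -0.9994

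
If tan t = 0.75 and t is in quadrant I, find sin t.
sin t = 0.6 (using tan²t + 1 = sec²t)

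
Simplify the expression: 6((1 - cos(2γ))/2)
6((1 - cos(2γ))/2) = 6(sin²γ) (using Power reduction)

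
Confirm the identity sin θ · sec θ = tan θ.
LHS = sin θ · (1/cos θ) = sin θ/cos θ = tan θ = RHS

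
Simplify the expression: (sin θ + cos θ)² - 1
(sin θ + cos θ)² - 1 = sin(2θ) (using Pythagorean + double angle)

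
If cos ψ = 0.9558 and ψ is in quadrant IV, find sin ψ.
sin ψ = -0.294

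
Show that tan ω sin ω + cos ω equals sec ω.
LHS = sin²ω/cos ω + cos ω = (sin²ω + cos²ω)/cos ω = 1/cos ω = sec ω = RHS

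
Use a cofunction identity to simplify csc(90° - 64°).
csc(90° - 64°) = sec(64°)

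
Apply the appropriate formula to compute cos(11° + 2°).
cos(11° + 2°) = cos 11° cos 2° - sin 11° sin 2° = 0.9744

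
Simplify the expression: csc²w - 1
csc²w - 1 = cot²w (using Pythagorean identity)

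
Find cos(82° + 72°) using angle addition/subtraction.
cos(82° + 72°) = cos 82° cos 72° - sin 82° sin 72° = -0.8988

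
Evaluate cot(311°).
cot(311°) = -0.8693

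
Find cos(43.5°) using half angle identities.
cos(43.5°) = √((1 + cos 87°)/2) = 0.7254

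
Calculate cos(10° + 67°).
cos(10° + 67°) = cos 10° cos 67° - sin 10° sin 67° = 0.225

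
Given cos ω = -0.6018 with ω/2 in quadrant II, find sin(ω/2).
sin(ω/2) = ±√((1 - cos ω)/2); positive since ω/2 ∈ QII, so sin(ω/2) = 0.8949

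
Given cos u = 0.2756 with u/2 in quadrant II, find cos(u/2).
cos(u/2) = ±√((1 + cos u)/2); negative since u/2 ∈ QII, so cos(u/2) = -0.7986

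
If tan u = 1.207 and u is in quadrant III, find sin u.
sin u = -0.77 (using tan²u + 1 = sec²u)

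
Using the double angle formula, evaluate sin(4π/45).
sin(4π/45) = 2 sin 2π/45 cos 2π/45 = 0.2756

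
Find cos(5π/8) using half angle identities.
cos(5π/8) = -√((1 + cos 5π/4)/2) = -0.3827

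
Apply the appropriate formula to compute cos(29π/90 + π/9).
cos(29π/90 + π/9) = cos 29π/90 cos π/9 - sin 29π/90 sin π/9 = 0.2079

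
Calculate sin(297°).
sin(297°) = -0.891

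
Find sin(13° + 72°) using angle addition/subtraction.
sin(13° + 72°) = sin 13° cos 72° + cos 13° sin 72° = 0.9962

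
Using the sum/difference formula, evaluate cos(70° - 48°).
cos(70° - 48°) = cos 70° cos 48° + sin 70° sin 48° = 0.9272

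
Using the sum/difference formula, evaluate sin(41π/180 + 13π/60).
sin(41π/180 + 13π/60) = sin 41π/180 cos 13π/60 + cos 41π/180 sin 13π/60 = 0.9848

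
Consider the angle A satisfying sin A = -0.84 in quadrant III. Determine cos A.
cos A = ±√(1 - sin²A) = -0.5426 (negative in QIII)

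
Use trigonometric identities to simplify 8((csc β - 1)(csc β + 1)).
8((csc β - 1)(csc β + 1)) = 8(cot²β) (using Diff. of squares)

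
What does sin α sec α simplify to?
sin α sec α = tan α (using Reciprocal + quotient)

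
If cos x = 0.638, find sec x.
sec x = 1/cos x = 1.567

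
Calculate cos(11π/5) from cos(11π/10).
cos(11π/5) = cos²11π/10 - sin²11π/10 = 0.809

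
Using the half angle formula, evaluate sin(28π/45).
sin(28π/45) = √((1 - cos 56π/45)/2) = 0.9272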